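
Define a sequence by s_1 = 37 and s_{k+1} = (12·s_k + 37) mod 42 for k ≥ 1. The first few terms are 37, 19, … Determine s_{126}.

Listing terms: s_1 = 37; s_2 = 19; s_3 = 13; s_4 = 25; s_5 = 1; s_6 = 7; s_7 = 37.
The sequence repeats with period 6.
(126 - 1) mod 6 = 5, so s_{126} = s_6 = 7.

7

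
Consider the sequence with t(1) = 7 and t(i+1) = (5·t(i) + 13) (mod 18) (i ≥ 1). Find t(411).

Computing terms: t(1) = 7,  t(2) = 12,  t(3) = 1,  t(4) = 0,  t(5) = 13,  t(6) = 6,  t(7) = 7.
The sequence repeats with period 6.
So t(411) = t(1 + ((411-1) mod 6)) = t(3) = 1.

1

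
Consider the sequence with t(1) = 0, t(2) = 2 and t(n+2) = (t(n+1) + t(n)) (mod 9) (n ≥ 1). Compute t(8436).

7

We have t(1) = 0,  t(2) = 2,  t(3) = 2,  t(4) = 4,  t(5) = 6,  t(6) = 1,  t(7) = 7,  t(8) = 8,  t(9) = 6,  t(10) = 5,  t(11) = 2,  t(12) = 7,  t(13) = 0,  t(14) = 7,  t(15) = 7,  t(16) = 5,  t(17) = 3,  t(18) = 8,  t(19) = 2,  t(20) = 1,  t(21) = 3,  t(22) = 4,  t(23) = 7,  t(24) = 2,  t(25) = 0,  t(26) = 2.
The sequence repeats with period 24.
So t(8436) = t(1 + ((8436-1) mod 24)) = t(12) = 7.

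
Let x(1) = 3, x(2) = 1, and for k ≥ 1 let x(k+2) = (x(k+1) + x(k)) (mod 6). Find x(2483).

1

x(1) = 3,  x(2) = 1,  x(3) = 4,  x(4) = 5,  x(5) = 3,  x(6) = 2,  x(7) = 5,  x(8) = 1,  x(9) = 0,  x(10) = 1,  x(11) = 1,  x(12) = 2,  x(13) = 3,  x(14) = 5,  x(15) = 2,  x(16) = 1,  x(17) = 3,  x(18) = 4,  x(19) = 1,  x(20) = 5,  x(21) = 0,  x(22) = 5,  x(23) = 5,  x(24) = 4,  x(25) = 3,  x(26) = 1.
The sequence repeats with period 24.
So x(2483) = x(1 + ((2483-1) mod 24)) = x(11) = 1.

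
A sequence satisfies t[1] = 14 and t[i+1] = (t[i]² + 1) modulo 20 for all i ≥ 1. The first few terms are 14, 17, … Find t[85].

6

t[1] = 14, t[2] = 17, t[3] = 10, t[4] = 1, t[5] = 2, t[6] = 5, t[7] = 6, t[8] = 17.
Since t[8] = t[2] = 17, the sequence is eventually periodic: after a pre-period of length 1 it cycles with period 6.
For i ≥ 2, t[i] depends only on (i - 2) mod 6. (85 - 2) mod 6 = 5, so t[85] = t[7] = 6.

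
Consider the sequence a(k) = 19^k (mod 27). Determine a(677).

10

Computing terms: a(1) = 19; a(2) = 10; a(3) = 1; a(4) = 19.
Since a(4) = a(1) = 19, the sequence is periodic with period 3.
(677 - 1) mod 3 = 1, so a(677) = a(2) = 10.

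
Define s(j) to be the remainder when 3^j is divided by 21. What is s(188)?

s(0) = 1; s(1) = 3; s(2) = 9; s(3) = 6; s(4) = 18; s(5) = 12; s(6) = 15; s(7) = 3.
Since s(7) = s(1) = 3, the sequence is eventually periodic: after a pre-period of length 1 it cycles with period 6.
For j ≥ 1, s(j) depends only on (j - 1) mod 6. (188 - 1) mod 6 = 1, so s(188) = s(2) = 9.

9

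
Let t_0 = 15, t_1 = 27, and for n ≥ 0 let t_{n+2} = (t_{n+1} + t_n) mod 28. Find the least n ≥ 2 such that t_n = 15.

t_0 = 15,  t_1 = 27,  t_2 = 14,  t_3 = 13,  t_4 = 27,  t_5 = 12,  t_6 = 11,  t_7 = 23,  t_8 = 6,  t_9 = 1,  t_{10} = 7,  t_{11} = 8,  t_{12} = 15,  t_{13} = 23,  t_{14} = 10,  t_{15} = 5,  t_{16} = 15,  t_{17} = 20,  t_{18} = 7,  t_{19} = 27,  t_{20} = 6,  t_{21} = 5,  t_{22} = 11,  t_{23} = 16,  t_{24} = 27,  t_{25} = 15,  t_{26} = 14,  t_{27} = 1,  t_{28} = 15,  t_{29} = 16,  t_{30} = 3,  t_{31} = 19,  t_{32} = 22,  t_{33} = 13,  t_{34} = 7,  t_{35} = 20,  t_{36} = 27,  t_{37} = 19,  t_{38} = 18,  t_{39} = 9,  t_{40} = 27,  t_{41} = 8,  t_{42} = 7,  t_{43} = 15,  t_{44} = 22,  t_{45} = 9,  t_{46} = 3,  t_{47} = 12,  t_{48} = 15,  t_{49} = 27.
Since (t_{48}, t_{49}) = (t_0, t_1) = (15, 27) (two consecutive terms determine the rest), the sequence is periodic with period 48.
The value 15 first appears (with n ≥ 2) at t_{12}.

12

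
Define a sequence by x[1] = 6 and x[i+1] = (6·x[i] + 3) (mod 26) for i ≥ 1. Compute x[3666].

We have x[1] = 6; x[2] = 13; x[3] = 3; x[4] = 21; x[5] = 25; x[6] = 23; x[7] = 11; x[8] = 17; x[9] = 1; x[10] = 9; x[11] = 5; x[12] = 7; x[13] = 19; x[14] = 13.
Since x[14] = x[2] = 13, the sequence is eventually periodic: after a pre-period of length 1 it cycles with period 12.
For i ≥ 2, x[i] depends only on (i - 2) mod 12. (3666 - 2) mod 12 = 4, so x[3666] = x[6] = 23.

23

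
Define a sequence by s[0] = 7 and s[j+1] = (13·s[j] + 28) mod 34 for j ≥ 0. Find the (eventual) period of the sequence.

We have s[0] = 7, s[1] = 17, s[2] = 11, s[3] = 1, s[4] = 7.
The sequence repeats with period 4.

4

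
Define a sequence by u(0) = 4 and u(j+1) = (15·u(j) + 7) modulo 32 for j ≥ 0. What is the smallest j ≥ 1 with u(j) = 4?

4

Listing terms: u(0) = 4, u(1) = 3, u(2) = 20, u(3) = 19, u(4) = 4.
Since u(4) = u(0) = 4, the sequence is periodic with period 4.
The value 4 next appears (with j ≥ 1) at u(4).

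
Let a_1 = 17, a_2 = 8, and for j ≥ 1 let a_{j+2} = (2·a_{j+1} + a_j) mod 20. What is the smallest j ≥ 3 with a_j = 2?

8

Computing terms: a_1 = 17; a_2 = 8; a_3 = 13; a_4 = 14; a_5 = 1; a_6 = 16; a_7 = 13; a_8 = 2; a_9 = 17; a_{10} = 16; a_{11} = 9; a_{12} = 14; a_{13} = 17; a_{14} = 8.
Since (a_{13}, a_{14}) = (a_1, a_2) = (17, 8) (two consecutive terms determine the rest), the sequence is periodic with period 12.
The value 2 first appears (with j ≥ 3) at a_8.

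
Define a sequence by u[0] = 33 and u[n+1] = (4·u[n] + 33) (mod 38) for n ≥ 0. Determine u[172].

Listing terms: u[0] = 33, u[1] = 13, u[2] = 9, u[3] = 31, u[4] = 5, u[5] = 15, u[6] = 17, u[7] = 25, u[8] = 19, u[9] = 33.
The sequence repeats with period 9.
(172 - 0) mod 9 = 1, so u[172] = u[1] = 13.

13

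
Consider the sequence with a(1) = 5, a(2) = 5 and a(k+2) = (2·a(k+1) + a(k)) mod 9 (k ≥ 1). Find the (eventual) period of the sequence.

24

We have a(1) = 5; a(2) = 5; a(3) = 6; a(4) = 8; a(5) = 4; a(6) = 7; a(7) = 0; a(8) = 7; a(9) = 5; a(10) = 8; a(11) = 3; a(12) = 5; a(13) = 4; a(14) = 4; a(15) = 3; a(16) = 1; a(17) = 5; a(18) = 2; a(19) = 0; a(20) = 2; a(21) = 4; a(22) = 1; a(23) = 6; a(24) = 4; a(25) = 5; a(26) = 5.
Since (a(25), a(26)) = (a(1), a(2)) = (5, 5) (two consecutive terms determine the rest), the sequence is periodic with period 24.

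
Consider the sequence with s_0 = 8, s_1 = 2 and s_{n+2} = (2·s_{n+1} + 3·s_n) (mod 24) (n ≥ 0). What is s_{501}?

Computing terms: s_0 = 8; s_1 = 2; s_2 = 4; s_3 = 14; s_4 = 16; s_5 = 2; s_6 = 4.
Since (s_5, s_6) = (s_1, s_2) = (2, 4) (two consecutive terms determine the rest), the sequence is eventually periodic: after a pre-period of length 1 it cycles with period 4.
For n ≥ 1, s_n depends only on (n - 1) mod 4. (501 - 1) mod 4 = 0, so s_{501} = s_1 = 2.

2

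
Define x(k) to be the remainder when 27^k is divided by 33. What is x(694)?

Computing terms: x(0) = 1, x(1) = 27, x(2) = 3, x(3) = 15, x(4) = 9, x(5) = 12, x(6) = 27.
Since x(6) = x(1) = 27, the sequence is eventually periodic: after a pre-period of length 1 it cycles with period 5.
For k ≥ 1, x(k) depends only on (k - 1) mod 5. (694 - 1) mod 5 = 3, so x(694) = x(4) = 9.

9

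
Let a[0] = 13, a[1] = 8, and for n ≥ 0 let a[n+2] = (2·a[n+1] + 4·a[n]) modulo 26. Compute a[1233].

Listing terms: a[0] = 13, a[1] = 8, a[2] = 16, a[3] = 12, a[4] = 10, a[5] = 16, a[6] = 20, a[7] = 0, a[8] = 2, a[9] = 4, a[10] = 16, a[11] = 22, a[12] = 4, a[13] = 18, a[14] = 0, a[15] = 20, a[16] = 14, a[17] = 4, a[18] = 12, a[19] = 14, a[20] = 24, a[21] = 0, a[22] = 18, a[23] = 10, a[24] = 14, a[25] = 16, a[26] = 10, a[27] = 6, a[28] = 0, a[29] = 24, a[30] = 22, a[31] = 10, a[32] = 4, a[33] = 22, a[34] = 8, a[35] = 0, a[36] = 6, a[37] = 12, a[38] = 22, a[39] = 14, a[40] = 12, a[41] = 2, a[42] = 0, a[43] = 8, a[44] = 16.
Since (a[43], a[44]) = (a[1], a[2]) = (8, 16) (two consecutive terms determine the rest), the sequence is eventually periodic: after a pre-period of length 1 it cycles with period 42.
For n ≥ 1, a[n] depends only on (n - 1) mod 42. (1233 - 1) mod 42 = 14, so a[1233] = a[15] = 20.

20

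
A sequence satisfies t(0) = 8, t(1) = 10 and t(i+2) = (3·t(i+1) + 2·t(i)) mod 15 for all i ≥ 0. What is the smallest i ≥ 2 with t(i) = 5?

We have t(0) = 8, t(1) = 10, t(2) = 1, t(3) = 8, t(4) = 11, t(5) = 4, t(6) = 4, t(7) = 5, t(8) = 8, t(9) = 4, t(10) = 13, t(11) = 2, t(12) = 2, t(13) = 10, t(14) = 4, t(15) = 2, t(16) = 14, t(17) = 1, t(18) = 1, t(19) = 5, t(20) = 2, t(21) = 1, t(22) = 7, t(23) = 8, t(24) = 8, t(25) = 10.
Since (t(24), t(25)) = (t(0), t(1)) = (8, 10) (two consecutive terms determine the rest), the sequence is periodic with period 24.
The value 5 first appears (with i ≥ 2) at t(7).

7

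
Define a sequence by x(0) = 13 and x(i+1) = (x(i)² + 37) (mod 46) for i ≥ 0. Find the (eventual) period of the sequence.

6

Computing terms: x(0) = 13; x(1) = 22; x(2) = 15; x(3) = 32; x(4) = 3; x(5) = 0; x(6) = 37; x(7) = 26; x(8) = 23; x(9) = 14; x(10) = 3.
Since x(10) = x(4) = 3, the sequence is eventually periodic: after a pre-period of length 4 it cycles with period 6.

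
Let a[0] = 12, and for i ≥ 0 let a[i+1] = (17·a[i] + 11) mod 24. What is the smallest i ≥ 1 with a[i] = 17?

7

We have a[0] = 12,  a[1] = 23,  a[2] = 18,  a[3] = 5,  a[4] = 0,  a[5] = 11,  a[6] = 6,  a[7] = 17,  a[8] = 12.
Since a[8] = a[0] = 12, the sequence is periodic with period 8.
The value 17 first appears (with i ≥ 1) at a[7].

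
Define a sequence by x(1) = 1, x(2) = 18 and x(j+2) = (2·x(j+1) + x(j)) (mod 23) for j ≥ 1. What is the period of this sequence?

22

x(1) = 1,  x(2) = 18,  x(3) = 14,  x(4) = 0,  x(5) = 14,  x(6) = 5,  x(7) = 1,  x(8) = 7,  x(9) = 15,  x(10) = 14,  x(11) = 20,  x(12) = 8,  x(13) = 13,  x(14) = 11,  x(15) = 12,  x(16) = 12,  x(17) = 13,  x(18) = 15,  x(19) = 20,  x(20) = 9,  x(21) = 15,  x(22) = 16,  x(23) = 1,  x(24) = 18.
The sequence repeats with period 22.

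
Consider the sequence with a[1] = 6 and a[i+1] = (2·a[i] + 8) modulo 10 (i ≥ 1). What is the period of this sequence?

Listing terms: a[1] = 6, a[2] = 0, a[3] = 8, a[4] = 4, a[5] = 6.
Since a[5] = a[1] = 6, the sequence is periodic with period 4.

4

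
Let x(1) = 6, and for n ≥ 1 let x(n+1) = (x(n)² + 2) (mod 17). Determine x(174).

4

Computing terms: x(1) = 6,  x(2) = 4,  x(3) = 1,  x(4) = 3,  x(5) = 11,  x(6) = 4.
Since x(6) = x(2) = 4, the sequence is eventually periodic: after a pre-period of length 1 it cycles with period 4.
For n ≥ 2, x(n) depends only on (n - 2) mod 4. (174 - 2) mod 4 = 0, so x(174) = x(2) = 4.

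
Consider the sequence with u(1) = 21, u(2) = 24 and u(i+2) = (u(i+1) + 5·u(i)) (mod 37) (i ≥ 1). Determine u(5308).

1

u(1) = 21, u(2) = 24, u(3) = 18, u(4) = 27, u(5) = 6, u(6) = 30, u(7) = 23, u(8) = 25, u(9) = 29, u(10) = 6, u(11) = 3, u(12) = 33, u(13) = 11, u(14) = 28, u(15) = 9, u(16) = 1, u(17) = 9, u(18) = 14, u(19) = 22, u(20) = 18, u(21) = 17, u(22) = 33, u(23) = 7, u(24) = 24, u(25) = 22, u(26) = 31, u(27) = 30, u(28) = 0, u(29) = 2, u(30) = 2, u(31) = 12, u(32) = 22, u(33) = 8, u(34) = 7, u(35) = 10, u(36) = 8, u(37) = 21, u(38) = 24.
Since (u(37), u(38)) = (u(1), u(2)) = (21, 24) (two consecutive terms determine the rest), the sequence is periodic with period 36.
So u(5308) = u(1 + ((5308-1) mod 36)) = u(16) = 1.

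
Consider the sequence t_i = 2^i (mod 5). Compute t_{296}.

t_0 = 1; t_1 = 2; t_2 = 4; t_3 = 3; t_4 = 1.
The sequence repeats with period 4.
So t_{296} = t_{0 + ((296-0) mod 4)} = t_0 = 1.

1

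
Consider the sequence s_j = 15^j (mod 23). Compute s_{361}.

14

s_1 = 15, s_2 = 18, s_3 = 17, s_4 = 2, s_5 = 7, s_6 = 13, s_7 = 11, s_8 = 4, s_9 = 14, s_{10} = 3, s_{11} = 22, s_{12} = 8, s_{13} = 5, s_{14} = 6, s_{15} = 21, s_{16} = 16, s_{17} = 10, s_{18} = 12, s_{19} = 19, s_{20} = 9, s_{21} = 20, s_{22} = 1, s_{23} = 15.
Since s_{23} = s_1 = 15, the sequence is periodic with period 22.
So s_{361} = s_{1 + ((361-1) mod 22)} = s_9 = 14.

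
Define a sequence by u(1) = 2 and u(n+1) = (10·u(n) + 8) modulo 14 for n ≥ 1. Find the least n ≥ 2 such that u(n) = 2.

Computing terms: u(1) = 2, u(2) = 0, u(3) = 8, u(4) = 4, u(5) = 6, u(6) = 12, u(7) = 2.
Since u(7) = u(1) = 2, the sequence is periodic with period 6.
The value 2 next appears (with n ≥ 2) at u(7).

7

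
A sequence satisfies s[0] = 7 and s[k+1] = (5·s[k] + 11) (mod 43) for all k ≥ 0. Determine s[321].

24

s[0] = 7; s[1] = 3; s[2] = 26; s[3] = 12; s[4] = 28; s[5] = 22; s[6] = 35; s[7] = 14; s[8] = 38; s[9] = 29; s[10] = 27; s[11] = 17; s[12] = 10; s[13] = 18; s[14] = 15; s[15] = 0; s[16] = 11; s[17] = 23; s[18] = 40; s[19] = 39; s[20] = 34; s[21] = 9; s[22] = 13; s[23] = 33; s[24] = 4; s[25] = 31; s[26] = 37; s[27] = 24; s[28] = 2; s[29] = 21; s[30] = 30; s[31] = 32; s[32] = 42; s[33] = 6; s[34] = 41; s[35] = 1; s[36] = 16; s[37] = 5; s[38] = 36; s[39] = 19; s[40] = 20; s[41] = 25; s[42] = 7.
The sequence repeats with period 42.
(321 - 0) mod 42 = 27, so s[321] = s[27] = 24.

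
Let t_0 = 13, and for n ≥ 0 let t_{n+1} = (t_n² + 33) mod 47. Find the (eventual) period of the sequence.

4

Computing terms: t_0 = 13; t_1 = 14; t_2 = 41; t_3 = 22; t_4 = 0; t_5 = 33; t_6 = 41.
Since t_6 = t_2 = 41, the sequence is eventually periodic: after a pre-period of length 2 it cycles with period 4.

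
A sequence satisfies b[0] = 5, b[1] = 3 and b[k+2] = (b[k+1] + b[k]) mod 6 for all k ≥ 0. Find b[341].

0

b[0] = 5,  b[1] = 3,  b[2] = 2,  b[3] = 5,  b[4] = 1,  b[5] = 0,  b[6] = 1,  b[7] = 1,  b[8] = 2,  b[9] = 3,  b[10] = 5,  b[11] = 2,  b[12] = 1,  b[13] = 3,  b[14] = 4,  b[15] = 1,  b[16] = 5,  b[17] = 0,  b[18] = 5,  b[19] = 5,  b[20] = 4,  b[21] = 3,  b[22] = 1,  b[23] = 4,  b[24] = 5,  b[25] = 3.
The sequence repeats with period 24.
(341 - 0) mod 24 = 5, so b[341] = b[5] = 0.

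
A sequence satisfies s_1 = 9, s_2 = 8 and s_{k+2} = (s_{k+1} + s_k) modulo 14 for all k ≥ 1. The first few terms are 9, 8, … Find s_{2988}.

3

Computing terms: s_1 = 9,  s_2 = 8,  s_3 = 3,  s_4 = 11,  s_5 = 0,  s_6 = 11,  s_7 = 11,  s_8 = 8,  s_9 = 5,  s_{10} = 13,  s_{11} = 4,  s_{12} = 3,  s_{13} = 7,  s_{14} = 10,  s_{15} = 3,  s_{16} = 13,  s_{17} = 2,  s_{18} = 1,  s_{19} = 3,  s_{20} = 4,  s_{21} = 7,  s_{22} = 11,  s_{23} = 4,  s_{24} = 1,  s_{25} = 5,  s_{26} = 6,  s_{27} = 11,  s_{28} = 3,  s_{29} = 0,  s_{30} = 3,  s_{31} = 3,  s_{32} = 6,  s_{33} = 9,  s_{34} = 1,  s_{35} = 10,  s_{36} = 11,  s_{37} = 7,  s_{38} = 4,  s_{39} = 11,  s_{40} = 1,  s_{41} = 12,  s_{42} = 13,  s_{43} = 11,  s_{44} = 10,  s_{45} = 7,  s_{46} = 3,  s_{47} = 10,  s_{48} = 13,  s_{49} = 9,  s_{50} = 8.
Since (s_{49}, s_{50}) = (s_1, s_2) = (9, 8) (two consecutive terms determine the rest), the sequence is periodic with period 48.
So s_{2988} = s_{1 + ((2988-1) mod 48)} = s_{12} = 3.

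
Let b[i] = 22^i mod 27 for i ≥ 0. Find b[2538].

1

b[0] = 1,  b[1] = 22,  b[2] = 25,  b[3] = 10,  b[4] = 4,  b[5] = 7,  b[6] = 19,  b[7] = 13,  b[8] = 16,  b[9] = 1.
The sequence repeats with period 9.
(2538 - 0) mod 9 = 0, so b[2538] = b[0] = 1.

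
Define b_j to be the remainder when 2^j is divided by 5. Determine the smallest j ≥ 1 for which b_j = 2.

1

Computing terms: b_0 = 1, b_1 = 2, b_2 = 4, b_3 = 3, b_4 = 1.
The sequence repeats with period 4.
The value 2 first appears (with j ≥ 1) at b_1.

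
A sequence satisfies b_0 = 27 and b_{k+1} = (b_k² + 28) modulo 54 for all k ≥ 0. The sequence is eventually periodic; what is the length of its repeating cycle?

Listing terms: b_0 = 27,  b_1 = 1,  b_2 = 29,  b_3 = 5,  b_4 = 53,  b_5 = 29.
Since b_5 = b_2 = 29, the sequence is eventually periodic: after a pre-period of length 2 it cycles with period 3.

3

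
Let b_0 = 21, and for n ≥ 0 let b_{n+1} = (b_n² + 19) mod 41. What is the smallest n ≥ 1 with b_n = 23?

Listing terms: b_0 = 21,  b_1 = 9,  b_2 = 18,  b_3 = 15,  b_4 = 39,  b_5 = 23,  b_6 = 15.
Since b_6 = b_3 = 15, the sequence is eventually periodic: after a pre-period of length 3 it cycles with period 3.
The value 23 first appears (with n ≥ 1) at b_5.

5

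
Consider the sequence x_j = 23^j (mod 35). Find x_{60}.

1

x_1 = 23,  x_2 = 4,  x_3 = 22,  x_4 = 16,  x_5 = 18,  x_6 = 29,  x_7 = 2,  x_8 = 11,  x_9 = 8,  x_{10} = 9,  x_{11} = 32,  x_{12} = 1,  x_{13} = 23.
Since x_{13} = x_1 = 23, the sequence is periodic with period 12.
So x_{60} = x_{1 + ((60-1) mod 12)} = x_{12} = 1.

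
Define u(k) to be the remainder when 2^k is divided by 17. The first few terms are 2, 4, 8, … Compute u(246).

13

We have u(1) = 2, u(2) = 4, u(3) = 8, u(4) = 16, u(5) = 15, u(6) = 13, u(7) = 9, u(8) = 1, u(9) = 2.
Since u(9) = u(1) = 2, the sequence is periodic with period 8.
(246 - 1) mod 8 = 5, so u(246) = u(6) = 13.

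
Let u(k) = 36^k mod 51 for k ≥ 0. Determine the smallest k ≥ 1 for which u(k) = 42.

Computing terms: u(0) = 1; u(1) = 36; u(2) = 21; u(3) = 42; u(4) = 33; u(5) = 15; u(6) = 30; u(7) = 9; u(8) = 18; u(9) = 36.
Since u(9) = u(1) = 36, the sequence is eventually periodic: after a pre-period of length 1 it cycles with period 8.
The value 42 first appears (with k ≥ 1) at u(3).

3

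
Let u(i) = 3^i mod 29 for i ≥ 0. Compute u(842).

We have u(0) = 1, u(1) = 3, u(2) = 9, u(3) = 27, u(4) = 23, u(5) = 11, u(6) = 4, u(7) = 12, u(8) = 7, u(9) = 21, u(10) = 5, u(11) = 15, u(12) = 16, u(13) = 19, u(14) = 28, u(15) = 26, u(16) = 20, u(17) = 2, u(18) = 6, u(19) = 18, u(20) = 25, u(21) = 17, u(22) = 22, u(23) = 8, u(24) = 24, u(25) = 14, u(26) = 13, u(27) = 10, u(28) = 1.
Since u(28) = u(0) = 1, the sequence is periodic with period 28.
(842 - 0) mod 28 = 2, so u(842) = u(2) = 9.

9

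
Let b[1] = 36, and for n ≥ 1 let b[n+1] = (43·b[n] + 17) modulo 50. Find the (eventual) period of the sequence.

Computing terms: b[1] = 36, b[2] = 15, b[3] = 12, b[4] = 33, b[5] = 36.
The sequence repeats with period 4.

4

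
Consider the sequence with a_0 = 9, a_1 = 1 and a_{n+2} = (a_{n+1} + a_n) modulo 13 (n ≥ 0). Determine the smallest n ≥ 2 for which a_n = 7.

Listing terms: a_0 = 9; a_1 = 1; a_2 = 10; a_3 = 11; a_4 = 8; a_5 = 6; a_6 = 1; a_7 = 7; a_8 = 8; a_9 = 2; a_{10} = 10; a_{11} = 12; a_{12} = 9; a_{13} = 8; a_{14} = 4; a_{15} = 12; a_{16} = 3; a_{17} = 2; a_{18} = 5; a_{19} = 7; a_{20} = 12; a_{21} = 6; a_{22} = 5; a_{23} = 11; a_{24} = 3; a_{25} = 1; a_{26} = 4; a_{27} = 5; a_{28} = 9; a_{29} = 1.
Since (a_{28}, a_{29}) = (a_0, a_1) = (9, 1) (two consecutive terms determine the rest), the sequence is periodic with period 28.
The value 7 first appears (with n ≥ 2) at a_7.

7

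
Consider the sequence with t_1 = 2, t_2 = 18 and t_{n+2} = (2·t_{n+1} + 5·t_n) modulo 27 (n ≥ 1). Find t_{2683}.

Computing terms: t_1 = 2, t_2 = 18, t_3 = 19, t_4 = 20, t_5 = 0, t_6 = 19, t_7 = 11, t_8 = 9, t_9 = 19, t_{10} = 2, t_{11} = 18.
Since (t_{10}, t_{11}) = (t_1, t_2) = (2, 18) (two consecutive terms determine the rest), the sequence is periodic with period 9.
(2683 - 1) mod 9 = 0, so t_{2683} = t_1 = 2.

2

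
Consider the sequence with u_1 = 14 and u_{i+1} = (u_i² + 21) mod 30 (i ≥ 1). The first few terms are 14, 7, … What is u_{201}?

Computing terms: u_1 = 14,  u_2 = 7,  u_3 = 10,  u_4 = 1,  u_5 = 22,  u_6 = 25,  u_7 = 16,  u_8 = 7.
Since u_8 = u_2 = 7, the sequence is eventually periodic: after a pre-period of length 1 it cycles with period 6.
For i ≥ 2, u_i depends only on (i - 2) mod 6. (201 - 2) mod 6 = 1, so u_{201} = u_3 = 10.

10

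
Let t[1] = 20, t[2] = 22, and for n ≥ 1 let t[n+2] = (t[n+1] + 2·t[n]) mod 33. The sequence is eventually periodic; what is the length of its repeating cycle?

We have t[1] = 20; t[2] = 22; t[3] = 29; t[4] = 7; t[5] = 32; t[6] = 13; t[7] = 11; t[8] = 4; t[9] = 26; t[10] = 1; t[11] = 20; t[12] = 22.
Since (t[11], t[12]) = (t[1], t[2]) = (20, 22) (two consecutive terms determine the rest), the sequence is periodic with period 10.

10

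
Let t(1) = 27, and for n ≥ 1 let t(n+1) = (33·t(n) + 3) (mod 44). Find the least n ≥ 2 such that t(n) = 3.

5

Computing terms: t(1) = 27, t(2) = 14, t(3) = 25, t(4) = 36, t(5) = 3, t(6) = 14.
Since t(6) = t(2) = 14, the sequence is eventually periodic: after a pre-period of length 1 it cycles with period 4.
The value 3 first appears (with n ≥ 2) at t(5).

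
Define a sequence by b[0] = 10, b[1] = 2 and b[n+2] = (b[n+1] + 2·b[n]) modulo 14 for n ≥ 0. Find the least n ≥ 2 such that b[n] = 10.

Listing terms: b[0] = 10; b[1] = 2; b[2] = 8; b[3] = 12; b[4] = 0; b[5] = 10; b[6] = 10; b[7] = 2.
Since (b[6], b[7]) = (b[0], b[1]) = (10, 2) (two consecutive terms determine the rest), the sequence is periodic with period 6.
The value 10 first appears (with n ≥ 2) at b[5].

5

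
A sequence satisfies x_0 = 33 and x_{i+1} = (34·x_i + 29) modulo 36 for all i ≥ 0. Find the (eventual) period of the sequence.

We have x_0 = 33; x_1 = 35; x_2 = 31; x_3 = 3; x_4 = 23; x_5 = 19; x_6 = 27; x_7 = 11; x_8 = 7; x_9 = 15; x_{10} = 35.
Since x_{10} = x_1 = 35, the sequence is eventually periodic: after a pre-period of length 1 it cycles with period 9.

9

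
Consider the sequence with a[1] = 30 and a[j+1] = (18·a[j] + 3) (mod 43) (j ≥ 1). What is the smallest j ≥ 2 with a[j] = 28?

Listing terms: a[1] = 30,  a[2] = 27,  a[3] = 16,  a[4] = 33,  a[5] = 38,  a[6] = 42,  a[7] = 28,  a[8] = 34,  a[9] = 13,  a[10] = 22,  a[11] = 12,  a[12] = 4,  a[13] = 32,  a[14] = 20,  a[15] = 19,  a[16] = 1,  a[17] = 21,  a[18] = 37,  a[19] = 24,  a[20] = 5,  a[21] = 7,  a[22] = 0,  a[23] = 3,  a[24] = 14,  a[25] = 40,  a[26] = 35,  a[27] = 31,  a[28] = 2,  a[29] = 39,  a[30] = 17,  a[31] = 8,  a[32] = 18,  a[33] = 26,  a[34] = 41,  a[35] = 10,  a[36] = 11,  a[37] = 29,  a[38] = 9,  a[39] = 36,  a[40] = 6,  a[41] = 25,  a[42] = 23,  a[43] = 30.
Since a[43] = a[1] = 30, the sequence is periodic with period 42.
The value 28 first appears (with j ≥ 2) at a[7].

7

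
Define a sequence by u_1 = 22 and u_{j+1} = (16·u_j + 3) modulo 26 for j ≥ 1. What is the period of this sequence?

Listing terms: u_1 = 22; u_2 = 17; u_3 = 15; u_4 = 9; u_5 = 17.
Since u_5 = u_2 = 17, the sequence is eventually periodic: after a pre-period of length 1 it cycles with period 3.

3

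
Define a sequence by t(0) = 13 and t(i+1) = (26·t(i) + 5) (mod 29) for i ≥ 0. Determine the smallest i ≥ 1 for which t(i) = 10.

13

t(0) = 13,  t(1) = 24,  t(2) = 20,  t(3) = 3,  t(4) = 25,  t(5) = 17,  t(6) = 12,  t(7) = 27,  t(8) = 11,  t(9) = 1,  t(10) = 2,  t(11) = 28,  t(12) = 8,  t(13) = 10,  t(14) = 4,  t(15) = 22,  t(16) = 26,  t(17) = 14,  t(18) = 21,  t(19) = 0,  t(20) = 5,  t(21) = 19,  t(22) = 6,  t(23) = 16,  t(24) = 15,  t(25) = 18,  t(26) = 9,  t(27) = 7,  t(28) = 13.
Since t(28) = t(0) = 13, the sequence is periodic with period 28.
The value 10 first appears (with i ≥ 1) at t(13).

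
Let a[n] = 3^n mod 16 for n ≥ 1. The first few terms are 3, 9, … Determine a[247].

Listing terms: a[1] = 3,  a[2] = 9,  a[3] = 11,  a[4] = 1,  a[5] = 3.
The sequence repeats with period 4.
(247 - 1) mod 4 = 2, so a[247] = a[3] = 11.

11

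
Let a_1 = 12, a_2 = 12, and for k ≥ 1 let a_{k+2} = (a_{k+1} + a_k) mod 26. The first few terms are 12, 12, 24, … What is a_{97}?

14

Computing terms: a_1 = 12,  a_2 = 12,  a_3 = 24,  a_4 = 10,  a_5 = 8,  a_6 = 18,  a_7 = 0,  a_8 = 18,  a_9 = 18,  a_{10} = 10,  a_{11} = 2,  a_{12} = 12,  a_{13} = 14,  a_{14} = 0,  a_{15} = 14,  a_{16} = 14,  a_{17} = 2,  a_{18} = 16,  a_{19} = 18,  a_{20} = 8,  a_{21} = 0,  a_{22} = 8,  a_{23} = 8,  a_{24} = 16,  a_{25} = 24,  a_{26} = 14,  a_{27} = 12,  a_{28} = 0,  a_{29} = 12,  a_{30} = 12.
The sequence repeats with period 28.
(97 - 1) mod 28 = 12, so a_{97} = a_{13} = 14.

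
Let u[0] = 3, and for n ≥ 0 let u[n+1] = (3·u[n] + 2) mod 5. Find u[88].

u[0] = 3,  u[1] = 1,  u[2] = 0,  u[3] = 2,  u[4] = 3.
Since u[4] = u[0] = 3, the sequence is periodic with period 4.
So u[88] = u[0 + ((88-0) mod 4)] = u[0] = 3.

3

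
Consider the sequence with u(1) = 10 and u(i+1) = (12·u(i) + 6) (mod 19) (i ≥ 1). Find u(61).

Listing terms: u(1) = 10; u(2) = 12; u(3) = 17; u(4) = 1; u(5) = 18; u(6) = 13; u(7) = 10.
Since u(7) = u(1) = 10, the sequence is periodic with period 6.
(61 - 1) mod 6 = 0, so u(61) = u(1) = 10.

10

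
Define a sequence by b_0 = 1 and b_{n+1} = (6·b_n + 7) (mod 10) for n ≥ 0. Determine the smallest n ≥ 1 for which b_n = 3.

1

Listing terms: b_0 = 1,  b_1 = 3,  b_2 = 5,  b_3 = 7,  b_4 = 9,  b_5 = 1.
The sequence repeats with period 5.
The value 3 first appears (with n ≥ 1) at b_1.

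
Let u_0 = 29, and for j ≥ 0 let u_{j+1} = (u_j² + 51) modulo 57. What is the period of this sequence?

5

Listing terms: u_0 = 29, u_1 = 37, u_2 = 52, u_3 = 19, u_4 = 13, u_5 = 49, u_6 = 1, u_7 = 52.
Since u_7 = u_2 = 52, the sequence is eventually periodic: after a pre-period of length 2 it cycles with period 5.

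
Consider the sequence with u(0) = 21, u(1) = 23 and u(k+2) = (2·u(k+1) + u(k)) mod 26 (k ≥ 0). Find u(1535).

3

u(0) = 21; u(1) = 23; u(2) = 15; u(3) = 1; u(4) = 17; u(5) = 9; u(6) = 9; u(7) = 1; u(8) = 11; u(9) = 23; u(10) = 5; u(11) = 7; u(12) = 19; u(13) = 19; u(14) = 5; u(15) = 3; u(16) = 11; u(17) = 25; u(18) = 9; u(19) = 17; u(20) = 17; u(21) = 25; u(22) = 15; u(23) = 3; u(24) = 21; u(25) = 19; u(26) = 7; u(27) = 7; u(28) = 21; u(29) = 23.
Since (u(28), u(29)) = (u(0), u(1)) = (21, 23) (two consecutive terms determine the rest), the sequence is periodic with period 28.
(1535 - 0) mod 28 = 23, so u(1535) = u(23) = 3.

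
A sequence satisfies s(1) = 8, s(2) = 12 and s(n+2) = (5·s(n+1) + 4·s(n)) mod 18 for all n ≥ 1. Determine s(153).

8

We have s(1) = 8; s(2) = 12; s(3) = 2; s(4) = 4; s(5) = 10; s(6) = 12; s(7) = 10; s(8) = 8; s(9) = 8; s(10) = 0; s(11) = 14; s(12) = 16; s(13) = 10; s(14) = 6; s(15) = 16; s(16) = 14; s(17) = 8; s(18) = 6; s(19) = 8; s(20) = 10; s(21) = 10; s(22) = 0; s(23) = 4; s(24) = 2; s(25) = 8; s(26) = 12.
The sequence repeats with period 24.
(153 - 1) mod 24 = 8, so s(153) = s(9) = 8.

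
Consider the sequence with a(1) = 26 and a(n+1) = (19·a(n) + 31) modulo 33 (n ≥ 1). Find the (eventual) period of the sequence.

Listing terms: a(1) = 26, a(2) = 30, a(3) = 7, a(4) = 32, a(5) = 12, a(6) = 28, a(7) = 2, a(8) = 3, a(9) = 22, a(10) = 20, a(11) = 15, a(12) = 19, a(13) = 29, a(14) = 21, a(15) = 1, a(16) = 17, a(17) = 24, a(18) = 25, a(19) = 11, a(20) = 9, a(21) = 4, a(22) = 8, a(23) = 18, a(24) = 10, a(25) = 23, a(26) = 6, a(27) = 13, a(28) = 14, a(29) = 0, a(30) = 31, a(31) = 26.
The sequence repeats with period 30.

30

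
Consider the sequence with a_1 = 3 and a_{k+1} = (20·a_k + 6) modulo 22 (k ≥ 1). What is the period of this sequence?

5

We have a_1 = 3,  a_2 = 0,  a_3 = 6,  a_4 = 16,  a_5 = 18,  a_6 = 14,  a_7 = 0.
Since a_7 = a_2 = 0, the sequence is eventually periodic: after a pre-period of length 1 it cycles with period 5.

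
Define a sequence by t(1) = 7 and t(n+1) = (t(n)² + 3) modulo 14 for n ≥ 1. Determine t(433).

t(1) = 7,  t(2) = 10,  t(3) = 5,  t(4) = 0,  t(5) = 3,  t(6) = 12,  t(7) = 7.
Since t(7) = t(1) = 7, the sequence is periodic with period 6.
So t(433) = t(1 + ((433-1) mod 6)) = t(1) = 7.

7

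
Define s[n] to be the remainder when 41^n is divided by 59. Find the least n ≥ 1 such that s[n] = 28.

18

We have s[0] = 1; s[1] = 41; s[2] = 29; s[3] = 9; s[4] = 15; s[5] = 25; s[6] = 22; s[7] = 17; s[8] = 48; s[9] = 21; s[10] = 35; s[11] = 19; s[12] = 12; s[13] = 20; s[14] = 53; s[15] = 49; s[16] = 3; s[17] = 5; s[18] = 28; s[19] = 27; s[20] = 45; s[21] = 16; s[22] = 7; s[23] = 51; s[24] = 26; s[25] = 4; s[26] = 46; s[27] = 57; s[28] = 36; s[29] = 1.
Since s[29] = s[0] = 1, the sequence is periodic with period 29.
The value 28 first appears (with n ≥ 1) at s[18].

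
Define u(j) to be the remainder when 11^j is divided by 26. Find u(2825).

Computing terms: u(0) = 1, u(1) = 11, u(2) = 17, u(3) = 5, u(4) = 3, u(5) = 7, u(6) = 25, u(7) = 15, u(8) = 9, u(9) = 21, u(10) = 23, u(11) = 19, u(12) = 1.
The sequence repeats with period 12.
(2825 - 0) mod 12 = 5, so u(2825) = u(5) = 7.

7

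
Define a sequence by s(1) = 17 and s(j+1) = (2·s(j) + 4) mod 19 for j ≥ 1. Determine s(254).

We have s(1) = 17; s(2) = 0; s(3) = 4; s(4) = 12; s(5) = 9; s(6) = 3; s(7) = 10; s(8) = 5; s(9) = 14; s(10) = 13; s(11) = 11; s(12) = 7; s(13) = 18; s(14) = 2; s(15) = 8; s(16) = 1; s(17) = 6; s(18) = 16; s(19) = 17.
The sequence repeats with period 18.
(254 - 1) mod 18 = 1, so s(254) = s(2) = 0.

0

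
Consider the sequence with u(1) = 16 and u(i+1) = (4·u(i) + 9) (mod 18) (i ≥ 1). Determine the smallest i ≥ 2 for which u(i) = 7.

4

We have u(1) = 16, u(2) = 1, u(3) = 13, u(4) = 7, u(5) = 1.
Since u(5) = u(2) = 1, the sequence is eventually periodic: after a pre-period of length 1 it cycles with period 3.
The value 7 first appears (with i ≥ 2) at u(4).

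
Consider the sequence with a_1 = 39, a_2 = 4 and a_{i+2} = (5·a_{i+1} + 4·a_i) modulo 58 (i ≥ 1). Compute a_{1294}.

We have a_1 = 39,  a_2 = 4,  a_3 = 2,  a_4 = 26,  a_5 = 22,  a_6 = 40,  a_7 = 56,  a_8 = 34,  a_9 = 46,  a_{10} = 18,  a_{11} = 42,  a_{12} = 50,  a_{13} = 12,  a_{14} = 28,  a_{15} = 14,  a_{16} = 8,  a_{17} = 38,  a_{18} = 48,  a_{19} = 44,  a_{20} = 6,  a_{21} = 32,  a_{22} = 10,  a_{23} = 4,  a_{24} = 2.
Since (a_{23}, a_{24}) = (a_2, a_3) = (4, 2) (two consecutive terms determine the rest), the sequence is eventually periodic: after a pre-period of length 1 it cycles with period 21.
For i ≥ 2, a_i depends only on (i - 2) mod 21. (1294 - 2) mod 21 = 11, so a_{1294} = a_{13} = 12.

12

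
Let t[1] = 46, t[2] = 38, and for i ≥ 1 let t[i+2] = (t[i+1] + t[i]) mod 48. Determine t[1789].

Computing terms: t[1] = 46; t[2] = 38; t[3] = 36; t[4] = 26; t[5] = 14; t[6] = 40; t[7] = 6; t[8] = 46; t[9] = 4; t[10] = 2; t[11] = 6; t[12] = 8; t[13] = 14; t[14] = 22; t[15] = 36; t[16] = 10; t[17] = 46; t[18] = 8; t[19] = 6; t[20] = 14; t[21] = 20; t[22] = 34; t[23] = 6; t[24] = 40; t[25] = 46; t[26] = 38.
Since (t[25], t[26]) = (t[1], t[2]) = (46, 38) (two consecutive terms determine the rest), the sequence is periodic with period 24.
(1789 - 1) mod 24 = 12, so t[1789] = t[13] = 14.

14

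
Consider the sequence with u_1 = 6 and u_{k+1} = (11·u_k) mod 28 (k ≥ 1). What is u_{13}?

Computing terms: u_1 = 6, u_2 = 10, u_3 = 26, u_4 = 6.
The sequence repeats with period 3.
So u_{13} = u_{1 + ((13-1) mod 3)} = u_1 = 6.

6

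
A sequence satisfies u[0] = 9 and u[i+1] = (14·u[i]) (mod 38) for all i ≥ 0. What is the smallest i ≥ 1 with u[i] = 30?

16

u[0] = 9; u[1] = 12; u[2] = 16; u[3] = 34; u[4] = 20; u[5] = 14; u[6] = 6; u[7] = 8; u[8] = 36; u[9] = 10; u[10] = 26; u[11] = 22; u[12] = 4; u[13] = 18; u[14] = 24; u[15] = 32; u[16] = 30; u[17] = 2; u[18] = 28; u[19] = 12.
Since u[19] = u[1] = 12, the sequence is eventually periodic: after a pre-period of length 1 it cycles with period 18.
The value 30 first appears (with i ≥ 1) at u[16].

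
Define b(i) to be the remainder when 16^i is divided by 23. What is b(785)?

Listing terms: b(1) = 16; b(2) = 3; b(3) = 2; b(4) = 9; b(5) = 6; b(6) = 4; b(7) = 18; b(8) = 12; b(9) = 8; b(10) = 13; b(11) = 1; b(12) = 16.
The sequence repeats with period 11.
(785 - 1) mod 11 = 3, so b(785) = b(4) = 9.

9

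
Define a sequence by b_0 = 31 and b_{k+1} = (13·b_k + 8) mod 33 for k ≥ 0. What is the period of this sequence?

We have b_0 = 31; b_1 = 15; b_2 = 5; b_3 = 7; b_4 = 0; b_5 = 8; b_6 = 13; b_7 = 12; b_8 = 32; b_9 = 28; b_{10} = 9; b_{11} = 26; b_{12} = 16; b_{13} = 18; b_{14} = 11; b_{15} = 19; b_{16} = 24; b_{17} = 23; b_{18} = 10; b_{19} = 6; b_{20} = 20; b_{21} = 4; b_{22} = 27; b_{23} = 29; b_{24} = 22; b_{25} = 30; b_{26} = 2; b_{27} = 1; b_{28} = 21; b_{29} = 17; b_{30} = 31.
Since b_{30} = b_0 = 31, the sequence is periodic with period 30.

30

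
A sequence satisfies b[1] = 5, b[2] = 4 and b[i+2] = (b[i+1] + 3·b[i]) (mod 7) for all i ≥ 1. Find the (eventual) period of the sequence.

Listing terms: b[1] = 5; b[2] = 4; b[3] = 5; b[4] = 3; b[5] = 4; b[6] = 6; b[7] = 4; b[8] = 1; b[9] = 6; b[10] = 2; b[11] = 6; b[12] = 5; b[13] = 2; b[14] = 3; b[15] = 2; b[16] = 4; b[17] = 3; b[18] = 1; b[19] = 3; b[20] = 6; b[21] = 1; b[22] = 5; b[23] = 1; b[24] = 2; b[25] = 5; b[26] = 4.
Since (b[25], b[26]) = (b[1], b[2]) = (5, 4) (two consecutive terms determine the rest), the sequence is periodic with period 24.

24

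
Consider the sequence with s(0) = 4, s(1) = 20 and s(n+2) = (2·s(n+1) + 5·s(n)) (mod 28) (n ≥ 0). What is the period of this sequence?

Computing terms: s(0) = 4, s(1) = 20, s(2) = 4, s(3) = 24, s(4) = 12, s(5) = 4, s(6) = 12, s(7) = 16, s(8) = 8, s(9) = 12, s(10) = 8, s(11) = 20, s(12) = 24, s(13) = 8, s(14) = 24, s(15) = 4, s(16) = 16, s(17) = 24, s(18) = 16, s(19) = 12, s(20) = 20, s(21) = 16, s(22) = 20, s(23) = 8, s(24) = 4, s(25) = 20.
Since (s(24), s(25)) = (s(0), s(1)) = (4, 20) (two consecutive terms determine the rest), the sequence is periodic with period 24.

24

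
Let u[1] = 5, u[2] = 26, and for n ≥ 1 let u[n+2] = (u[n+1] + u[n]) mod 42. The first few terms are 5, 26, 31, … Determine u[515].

We have u[1] = 5,  u[2] = 26,  u[3] = 31,  u[4] = 15,  u[5] = 4,  u[6] = 19,  u[7] = 23,  u[8] = 0,  u[9] = 23,  u[10] = 23,  u[11] = 4,  u[12] = 27,  u[13] = 31,  u[14] = 16,  u[15] = 5,  u[16] = 21,  u[17] = 26,  u[18] = 5,  u[19] = 31,  u[20] = 36,  u[21] = 25,  u[22] = 19,  u[23] = 2,  u[24] = 21,  u[25] = 23,  u[26] = 2,  u[27] = 25,  u[28] = 27,  u[29] = 10,  u[30] = 37,  u[31] = 5,  u[32] = 0,  u[33] = 5,  u[34] = 5,  u[35] = 10,  u[36] = 15,  u[37] = 25,  u[38] = 40,  u[39] = 23,  u[40] = 21,  u[41] = 2,  u[42] = 23,  u[43] = 25,  u[44] = 6,  u[45] = 31,  u[46] = 37,  u[47] = 26,  u[48] = 21,  u[49] = 5,  u[50] = 26.
The sequence repeats with period 48.
So u[515] = u[1 + ((515-1) mod 48)] = u[35] = 10.

10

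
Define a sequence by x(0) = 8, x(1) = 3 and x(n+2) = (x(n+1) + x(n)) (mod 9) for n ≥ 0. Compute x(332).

4

Computing terms: x(0) = 8; x(1) = 3; x(2) = 2; x(3) = 5; x(4) = 7; x(5) = 3; x(6) = 1; x(7) = 4; x(8) = 5; x(9) = 0; x(10) = 5; x(11) = 5; x(12) = 1; x(13) = 6; x(14) = 7; x(15) = 4; x(16) = 2; x(17) = 6; x(18) = 8; x(19) = 5; x(20) = 4; x(21) = 0; x(22) = 4; x(23) = 4; x(24) = 8; x(25) = 3.
Since (x(24), x(25)) = (x(0), x(1)) = (8, 3) (two consecutive terms determine the rest), the sequence is periodic with period 24.
So x(332) = x(0 + ((332-0) mod 24)) = x(20) = 4.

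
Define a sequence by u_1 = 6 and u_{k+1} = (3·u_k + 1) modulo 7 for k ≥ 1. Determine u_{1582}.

Listing terms: u_1 = 6,  u_2 = 5,  u_3 = 2,  u_4 = 0,  u_5 = 1,  u_6 = 4,  u_7 = 6.
The sequence repeats with period 6.
So u_{1582} = u_{1 + ((1582-1) mod 6)} = u_4 = 0.

0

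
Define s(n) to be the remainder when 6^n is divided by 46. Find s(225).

Computing terms: s(0) = 1,  s(1) = 6,  s(2) = 36,  s(3) = 32,  s(4) = 8,  s(5) = 2,  s(6) = 12,  s(7) = 26,  s(8) = 18,  s(9) = 16,  s(10) = 4,  s(11) = 24,  s(12) = 6.
Since s(12) = s(1) = 6, the sequence is eventually periodic: after a pre-period of length 1 it cycles with period 11.
For n ≥ 1, s(n) depends only on (n - 1) mod 11. (225 - 1) mod 11 = 4, so s(225) = s(5) = 2.

2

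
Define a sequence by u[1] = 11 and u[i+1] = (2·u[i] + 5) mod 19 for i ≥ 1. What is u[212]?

Computing terms: u[1] = 11; u[2] = 8; u[3] = 2; u[4] = 9; u[5] = 4; u[6] = 13; u[7] = 12; u[8] = 10; u[9] = 6; u[10] = 17; u[11] = 1; u[12] = 7; u[13] = 0; u[14] = 5; u[15] = 15; u[16] = 16; u[17] = 18; u[18] = 3; u[19] = 11.
Since u[19] = u[1] = 11, the sequence is periodic with period 18.
So u[212] = u[1 + ((212-1) mod 18)] = u[14] = 5.

5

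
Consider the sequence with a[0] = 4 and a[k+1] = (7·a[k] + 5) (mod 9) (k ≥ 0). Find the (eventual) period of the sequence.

a[0] = 4,  a[1] = 6,  a[2] = 2,  a[3] = 1,  a[4] = 3,  a[5] = 8,  a[6] = 7,  a[7] = 0,  a[8] = 5,  a[9] = 4.
Since a[9] = a[0] = 4, the sequence is periodic with period 9.

9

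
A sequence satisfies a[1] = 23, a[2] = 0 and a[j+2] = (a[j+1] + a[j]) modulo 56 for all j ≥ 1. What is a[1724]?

40

We have a[1] = 23, a[2] = 0, a[3] = 23, a[4] = 23, a[5] = 46, a[6] = 13, a[7] = 3, a[8] = 16, a[9] = 19, a[10] = 35, a[11] = 54, a[12] = 33, a[13] = 31, a[14] = 8, a[15] = 39, a[16] = 47, a[17] = 30, a[18] = 21, a[19] = 51, a[20] = 16, a[21] = 11, a[22] = 27, a[23] = 38, a[24] = 9, a[25] = 47, a[26] = 0, a[27] = 47, a[28] = 47, a[29] = 38, a[30] = 29, a[31] = 11, a[32] = 40, a[33] = 51, a[34] = 35, a[35] = 30, a[36] = 9, a[37] = 39, a[38] = 48, a[39] = 31, a[40] = 23, a[41] = 54, a[42] = 21, a[43] = 19, a[44] = 40, a[45] = 3, a[46] = 43, a[47] = 46, a[48] = 33, a[49] = 23, a[50] = 0.
Since (a[49], a[50]) = (a[1], a[2]) = (23, 0) (two consecutive terms determine the rest), the sequence is periodic with period 48.
(1724 - 1) mod 48 = 43, so a[1724] = a[44] = 40.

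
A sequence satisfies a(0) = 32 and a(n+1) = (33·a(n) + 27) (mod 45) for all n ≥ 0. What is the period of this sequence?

Computing terms: a(0) = 32,  a(1) = 3,  a(2) = 36,  a(3) = 0,  a(4) = 27,  a(5) = 18,  a(6) = 36.
Since a(6) = a(2) = 36, the sequence is eventually periodic: after a pre-period of length 2 it cycles with period 4.

4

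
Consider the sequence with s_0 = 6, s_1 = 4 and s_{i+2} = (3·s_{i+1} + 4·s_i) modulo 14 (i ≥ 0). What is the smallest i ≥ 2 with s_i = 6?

We have s_0 = 6, s_1 = 4, s_2 = 8, s_3 = 12, s_4 = 12, s_5 = 0, s_6 = 6, s_7 = 4.
The sequence repeats with period 6.
The value 6 next appears (with i ≥ 2) at s_6.

6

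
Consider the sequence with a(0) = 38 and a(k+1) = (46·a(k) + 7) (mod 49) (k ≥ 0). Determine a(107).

We have a(0) = 38,  a(1) = 40,  a(2) = 34,  a(3) = 3,  a(4) = 47,  a(5) = 13,  a(6) = 17,  a(7) = 5,  a(8) = 41,  a(9) = 31,  a(10) = 12,  a(11) = 20,  a(12) = 45,  a(13) = 19,  a(14) = 48,  a(15) = 10,  a(16) = 26,  a(17) = 27,  a(18) = 24,  a(19) = 33,  a(20) = 6,  a(21) = 38.
The sequence repeats with period 21.
So a(107) = a(0 + ((107-0) mod 21)) = a(2) = 34.

34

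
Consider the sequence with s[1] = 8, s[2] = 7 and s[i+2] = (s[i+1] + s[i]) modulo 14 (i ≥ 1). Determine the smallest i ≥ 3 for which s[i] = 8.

4

Listing terms: s[1] = 8, s[2] = 7, s[3] = 1, s[4] = 8, s[5] = 9, s[6] = 3, s[7] = 12, s[8] = 1, s[9] = 13, s[10] = 0, s[11] = 13, s[12] = 13, s[13] = 12, s[14] = 11, s[15] = 9, s[16] = 6, s[17] = 1, s[18] = 7, s[19] = 8, s[20] = 1, s[21] = 9, s[22] = 10, s[23] = 5, s[24] = 1, s[25] = 6, s[26] = 7, s[27] = 13, s[28] = 6, s[29] = 5, s[30] = 11, s[31] = 2, s[32] = 13, s[33] = 1, s[34] = 0, s[35] = 1, s[36] = 1, s[37] = 2, s[38] = 3, s[39] = 5, s[40] = 8, s[41] = 13, s[42] = 7, s[43] = 6, s[44] = 13, s[45] = 5, s[46] = 4, s[47] = 9, s[48] = 13, s[49] = 8, s[50] = 7.
The sequence repeats with period 48.
The value 8 first appears (with i ≥ 3) at s[4].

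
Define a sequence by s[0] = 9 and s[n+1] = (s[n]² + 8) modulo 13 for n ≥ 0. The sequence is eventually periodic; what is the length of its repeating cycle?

3

s[0] = 9,  s[1] = 11,  s[2] = 12,  s[3] = 9.
The sequence repeats with period 3.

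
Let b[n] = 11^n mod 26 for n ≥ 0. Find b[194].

17

Computing terms: b[0] = 1, b[1] = 11, b[2] = 17, b[3] = 5, b[4] = 3, b[5] = 7, b[6] = 25, b[7] = 15, b[8] = 9, b[9] = 21, b[10] = 23, b[11] = 19, b[12] = 1.
The sequence repeats with period 12.
So b[194] = b[0 + ((194-0) mod 12)] = b[2] = 17.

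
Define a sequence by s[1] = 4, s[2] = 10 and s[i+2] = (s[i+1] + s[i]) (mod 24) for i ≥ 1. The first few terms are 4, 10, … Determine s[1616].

s[1] = 4,  s[2] = 10,  s[3] = 14,  s[4] = 0,  s[5] = 14,  s[6] = 14,  s[7] = 4,  s[8] = 18,  s[9] = 22,  s[10] = 16,  s[11] = 14,  s[12] = 6,  s[13] = 20,  s[14] = 2,  s[15] = 22,  s[16] = 0,  s[17] = 22,  s[18] = 22,  s[19] = 20,  s[20] = 18,  s[21] = 14,  s[22] = 8,  s[23] = 22,  s[24] = 6,  s[25] = 4,  s[26] = 10.
Since (s[25], s[26]) = (s[1], s[2]) = (4, 10) (two consecutive terms determine the rest), the sequence is periodic with period 24.
(1616 - 1) mod 24 = 7, so s[1616] = s[8] = 18.

18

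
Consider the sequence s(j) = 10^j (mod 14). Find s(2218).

We have s(1) = 10, s(2) = 2, s(3) = 6, s(4) = 4, s(5) = 12, s(6) = 8, s(7) = 10.
Since s(7) = s(1) = 10, the sequence is periodic with period 6.
So s(2218) = s(1 + ((2218-1) mod 6)) = s(4) = 4.

4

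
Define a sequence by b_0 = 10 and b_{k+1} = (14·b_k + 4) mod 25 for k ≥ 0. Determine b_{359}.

4

b_0 = 10,  b_1 = 19,  b_2 = 20,  b_3 = 9,  b_4 = 5,  b_5 = 24,  b_6 = 15,  b_7 = 14,  b_8 = 0,  b_9 = 4,  b_{10} = 10.
Since b_{10} = b_0 = 10, the sequence is periodic with period 10.
(359 - 0) mod 10 = 9, so b_{359} = b_9 = 4.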